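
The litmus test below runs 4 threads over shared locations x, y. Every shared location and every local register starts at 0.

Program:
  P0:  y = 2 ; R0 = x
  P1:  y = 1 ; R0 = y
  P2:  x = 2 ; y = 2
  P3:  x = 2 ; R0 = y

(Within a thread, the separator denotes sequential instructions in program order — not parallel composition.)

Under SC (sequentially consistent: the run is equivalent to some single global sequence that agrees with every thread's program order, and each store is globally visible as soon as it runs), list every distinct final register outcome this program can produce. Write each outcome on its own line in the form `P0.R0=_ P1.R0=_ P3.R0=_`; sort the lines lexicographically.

P0.R0=0 P1.R0=1 P3.R0=1
P0.R0=0 P1.R0=1 P3.R0=2
P0.R0=0 P1.R0=2 P3.R0=1
P0.R0=0 P1.R0=2 P3.R0=2
P0.R0=2 P1.R0=1 P3.R0=0
P0.R0=2 P1.R0=1 P3.R0=1
P0.R0=2 P1.R0=1 P3.R0=2
P0.R0=2 P1.R0=2 P3.R0=0
P0.R0=2 P1.R0=2 P3.R0=1
P0.R0=2 P1.R0=2 P3.R0=2

outcome vector order: (P0.R0,P1.R0,P3.R0)
|SC outcomes| = 10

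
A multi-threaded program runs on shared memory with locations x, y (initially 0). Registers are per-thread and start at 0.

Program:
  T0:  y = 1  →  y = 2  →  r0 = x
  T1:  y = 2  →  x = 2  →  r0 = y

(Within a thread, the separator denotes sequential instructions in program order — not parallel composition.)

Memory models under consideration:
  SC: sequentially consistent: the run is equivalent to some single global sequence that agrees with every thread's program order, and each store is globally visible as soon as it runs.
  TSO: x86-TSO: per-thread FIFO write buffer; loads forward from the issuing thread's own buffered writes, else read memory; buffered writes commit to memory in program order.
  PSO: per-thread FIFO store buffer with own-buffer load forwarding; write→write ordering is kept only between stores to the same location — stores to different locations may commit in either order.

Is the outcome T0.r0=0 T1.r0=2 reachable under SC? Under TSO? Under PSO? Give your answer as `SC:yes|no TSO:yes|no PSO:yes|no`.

outcome vector order: (T0.r0,T1.r0)
SC: 3 outcomes — {(0,2); (2,1); (2,2)}
TSO: 4 outcomes — {(0,1); (0,2); (2,1); (2,2)}
PSO: 4 outcomes — {(0,1); (0,2); (2,1); (2,2)}
target (0,2) ∈ {SC,TSO,PSO}

SC:yes TSO:yes PSO:yes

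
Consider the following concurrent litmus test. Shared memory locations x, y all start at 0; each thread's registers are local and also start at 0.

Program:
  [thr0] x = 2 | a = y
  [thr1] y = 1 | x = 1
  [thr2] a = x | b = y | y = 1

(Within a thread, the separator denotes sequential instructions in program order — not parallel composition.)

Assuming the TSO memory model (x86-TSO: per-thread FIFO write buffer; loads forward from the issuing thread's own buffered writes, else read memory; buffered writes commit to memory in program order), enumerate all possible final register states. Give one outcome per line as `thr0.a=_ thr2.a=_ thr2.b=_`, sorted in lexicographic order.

thr0.a=0 thr2.a=0 thr2.b=0
thr0.a=0 thr2.a=0 thr2.b=1
thr0.a=0 thr2.a=1 thr2.b=1
thr0.a=0 thr2.a=2 thr2.b=0
thr0.a=0 thr2.a=2 thr2.b=1
thr0.a=1 thr2.a=0 thr2.b=0
thr0.a=1 thr2.a=0 thr2.b=1
thr0.a=1 thr2.a=1 thr2.b=1
thr0.a=1 thr2.a=2 thr2.b=0
thr0.a=1 thr2.a=2 thr2.b=1

outcome vector order: (thr0.a,thr2.a,thr2.b)
|TSO outcomes| = 10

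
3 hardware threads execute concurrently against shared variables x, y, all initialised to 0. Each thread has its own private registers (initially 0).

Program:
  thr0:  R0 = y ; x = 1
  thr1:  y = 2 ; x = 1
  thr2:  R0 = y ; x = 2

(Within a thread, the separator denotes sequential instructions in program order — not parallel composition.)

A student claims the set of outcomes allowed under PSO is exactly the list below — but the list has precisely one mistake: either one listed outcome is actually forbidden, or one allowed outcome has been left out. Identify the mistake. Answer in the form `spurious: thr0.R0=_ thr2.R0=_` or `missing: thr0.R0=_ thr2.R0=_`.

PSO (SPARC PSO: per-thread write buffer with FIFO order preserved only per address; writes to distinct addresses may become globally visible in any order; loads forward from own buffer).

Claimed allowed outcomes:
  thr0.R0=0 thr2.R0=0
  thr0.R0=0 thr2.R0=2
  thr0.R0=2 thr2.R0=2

outcome vector order: (thr0.R0,thr2.R0)
PSO: 4 outcomes — {<0 0>, <0 2>, <2 0>, <2 2>}
PSO∖claimed = {<2 0>}

missing: thr0.R0=2 thr2.R0=0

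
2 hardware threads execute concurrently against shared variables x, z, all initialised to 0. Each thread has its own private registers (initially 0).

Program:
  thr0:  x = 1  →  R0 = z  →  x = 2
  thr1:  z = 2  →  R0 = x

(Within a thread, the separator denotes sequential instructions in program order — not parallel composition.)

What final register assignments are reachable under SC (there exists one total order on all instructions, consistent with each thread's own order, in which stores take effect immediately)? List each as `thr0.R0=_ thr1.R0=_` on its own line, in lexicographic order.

outcome vector order: (thr0.R0,thr1.R0)
|SC outcomes| = 5

thr0.R0=0 thr1.R0=1
thr0.R0=0 thr1.R0=2
thr0.R0=2 thr1.R0=0
thr0.R0=2 thr1.R0=1
thr0.R0=2 thr1.R0=2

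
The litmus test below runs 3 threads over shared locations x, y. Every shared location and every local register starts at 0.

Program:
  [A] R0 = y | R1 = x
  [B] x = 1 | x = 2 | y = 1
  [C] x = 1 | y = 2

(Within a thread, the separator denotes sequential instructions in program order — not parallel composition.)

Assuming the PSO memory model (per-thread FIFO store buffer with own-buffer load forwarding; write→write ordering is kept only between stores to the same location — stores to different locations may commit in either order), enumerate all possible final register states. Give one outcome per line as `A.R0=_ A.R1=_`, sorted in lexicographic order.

outcome vector order: (A.R0,A.R1)
|PSO outcomes| = 9

A.R0=0 A.R1=0
A.R0=0 A.R1=1
A.R0=0 A.R1=2
A.R0=1 A.R1=0
A.R0=1 A.R1=1
A.R0=1 A.R1=2
A.R0=2 A.R1=0
A.R0=2 A.R1=1
A.R0=2 A.R1=2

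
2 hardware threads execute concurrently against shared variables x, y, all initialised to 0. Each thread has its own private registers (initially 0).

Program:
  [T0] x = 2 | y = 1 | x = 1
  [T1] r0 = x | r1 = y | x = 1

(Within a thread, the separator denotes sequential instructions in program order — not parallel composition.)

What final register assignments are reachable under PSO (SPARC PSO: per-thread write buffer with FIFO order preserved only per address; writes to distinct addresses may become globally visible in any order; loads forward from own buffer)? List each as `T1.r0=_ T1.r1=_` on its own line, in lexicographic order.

T1.r0=0 T1.r1=0
T1.r0=0 T1.r1=1
T1.r0=1 T1.r1=0
T1.r0=1 T1.r1=1
T1.r0=2 T1.r1=0
T1.r0=2 T1.r1=1

outcome vector order: (T1.r0,T1.r1)
|PSO outcomes| = 6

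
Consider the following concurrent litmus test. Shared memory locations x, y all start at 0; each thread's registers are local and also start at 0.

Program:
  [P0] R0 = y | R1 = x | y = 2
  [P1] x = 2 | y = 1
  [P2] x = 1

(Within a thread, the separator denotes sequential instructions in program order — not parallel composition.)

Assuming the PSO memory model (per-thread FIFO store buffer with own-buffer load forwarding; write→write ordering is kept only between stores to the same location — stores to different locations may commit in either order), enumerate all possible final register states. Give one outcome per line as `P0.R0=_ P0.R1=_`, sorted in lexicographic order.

P0.R0=0 P0.R1=0
P0.R0=0 P0.R1=1
P0.R0=0 P0.R1=2
P0.R0=1 P0.R1=0
P0.R0=1 P0.R1=1
P0.R0=1 P0.R1=2

outcome vector order: (P0.R0,P0.R1)
|PSO outcomes| = 6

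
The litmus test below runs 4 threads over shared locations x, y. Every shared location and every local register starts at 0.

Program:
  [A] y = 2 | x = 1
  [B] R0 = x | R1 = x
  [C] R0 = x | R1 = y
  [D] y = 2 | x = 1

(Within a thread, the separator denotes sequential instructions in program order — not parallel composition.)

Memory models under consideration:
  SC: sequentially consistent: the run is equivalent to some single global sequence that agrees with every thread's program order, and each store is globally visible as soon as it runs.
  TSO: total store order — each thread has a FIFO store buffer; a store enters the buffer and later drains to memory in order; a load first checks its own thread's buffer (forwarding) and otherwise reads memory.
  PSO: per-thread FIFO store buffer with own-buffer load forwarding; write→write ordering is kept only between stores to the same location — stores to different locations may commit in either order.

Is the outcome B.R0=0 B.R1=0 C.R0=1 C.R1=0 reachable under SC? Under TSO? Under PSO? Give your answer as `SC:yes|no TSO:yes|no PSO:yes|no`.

outcome vector order: (B.R0,B.R1,C.R0,C.R1)
SC: 9 outcomes — {0/0/0/0; 0/0/0/2; 0/0/1/2; 0/1/0/0; 0/1/0/2; 0/1/1/2; 1/1/0/0; 1/1/0/2; 1/1/1/2}
TSO: 9 outcomes — {0/0/0/0; 0/0/0/2; 0/0/1/2; 0/1/0/0; 0/1/0/2; 0/1/1/2; 1/1/0/0; 1/1/0/2; 1/1/1/2}
PSO: 12 outcomes — {0/0/0/0; 0/0/0/2; 0/0/1/0; 0/0/1/2; 0/1/0/0; 0/1/0/2; 0/1/1/0; 0/1/1/2; 1/1/0/0; 1/1/0/2; 1/1/1/0; 1/1/1/2}
target 0/0/1/0 ∈ {PSO}

SC:no TSO:no PSO:yes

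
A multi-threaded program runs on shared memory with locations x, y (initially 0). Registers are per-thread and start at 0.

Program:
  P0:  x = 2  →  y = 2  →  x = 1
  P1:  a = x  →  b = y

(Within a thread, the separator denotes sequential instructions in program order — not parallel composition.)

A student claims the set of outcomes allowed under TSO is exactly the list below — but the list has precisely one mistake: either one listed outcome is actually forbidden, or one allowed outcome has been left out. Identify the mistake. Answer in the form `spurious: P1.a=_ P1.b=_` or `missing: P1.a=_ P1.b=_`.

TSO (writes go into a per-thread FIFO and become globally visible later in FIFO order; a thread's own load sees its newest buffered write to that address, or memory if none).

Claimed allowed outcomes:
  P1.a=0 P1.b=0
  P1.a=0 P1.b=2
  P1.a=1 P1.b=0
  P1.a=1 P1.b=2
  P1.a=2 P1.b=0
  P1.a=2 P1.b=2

outcome vector order: (P1.a,P1.b)
under TSO → 0/0 0/2 1/2 2/0 2/2
claimed∖TSO = {1/0}

spurious: P1.a=1 P1.b=0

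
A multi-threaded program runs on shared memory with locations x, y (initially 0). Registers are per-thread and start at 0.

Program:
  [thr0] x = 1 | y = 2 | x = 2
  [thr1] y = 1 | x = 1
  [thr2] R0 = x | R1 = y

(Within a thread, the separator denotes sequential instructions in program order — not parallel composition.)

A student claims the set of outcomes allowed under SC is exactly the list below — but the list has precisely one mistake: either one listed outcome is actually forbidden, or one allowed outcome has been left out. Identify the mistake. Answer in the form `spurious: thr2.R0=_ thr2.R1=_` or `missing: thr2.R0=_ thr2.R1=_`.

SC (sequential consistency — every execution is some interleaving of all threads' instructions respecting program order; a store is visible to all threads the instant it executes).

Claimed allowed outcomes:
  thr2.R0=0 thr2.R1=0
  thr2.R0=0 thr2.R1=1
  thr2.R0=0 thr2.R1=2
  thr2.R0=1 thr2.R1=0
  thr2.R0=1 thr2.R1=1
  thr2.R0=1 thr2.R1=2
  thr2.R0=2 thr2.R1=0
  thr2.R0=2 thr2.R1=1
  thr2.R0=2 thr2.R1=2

spurious: thr2.R0=2 thr2.R1=0

outcome vector order: (thr2.R0,thr2.R1)
SC (8): 00; 01; 02; 10; 11; 12; 21; 22
claimed∖SC = {20}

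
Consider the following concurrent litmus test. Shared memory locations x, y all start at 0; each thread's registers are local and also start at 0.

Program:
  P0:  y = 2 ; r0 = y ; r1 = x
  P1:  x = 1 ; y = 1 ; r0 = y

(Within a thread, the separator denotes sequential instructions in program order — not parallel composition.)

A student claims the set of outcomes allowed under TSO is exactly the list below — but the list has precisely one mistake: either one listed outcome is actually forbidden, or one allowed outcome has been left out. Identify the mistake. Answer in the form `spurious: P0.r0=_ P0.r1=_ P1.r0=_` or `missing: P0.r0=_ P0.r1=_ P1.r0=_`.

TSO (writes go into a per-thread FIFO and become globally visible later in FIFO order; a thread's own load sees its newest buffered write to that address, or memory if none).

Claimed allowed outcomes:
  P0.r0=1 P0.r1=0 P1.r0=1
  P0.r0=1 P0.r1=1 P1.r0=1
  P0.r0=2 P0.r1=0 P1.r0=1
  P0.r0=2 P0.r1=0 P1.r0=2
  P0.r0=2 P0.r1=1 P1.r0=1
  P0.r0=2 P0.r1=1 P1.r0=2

outcome vector order: (P0.r0,P0.r1,P1.r0)
under TSO → 1/1/1; 2/0/1; 2/0/2; 2/1/1; 2/1/2
claimed∖TSO = {1/0/1}

spurious: P0.r0=1 P0.r1=0 P1.r0=1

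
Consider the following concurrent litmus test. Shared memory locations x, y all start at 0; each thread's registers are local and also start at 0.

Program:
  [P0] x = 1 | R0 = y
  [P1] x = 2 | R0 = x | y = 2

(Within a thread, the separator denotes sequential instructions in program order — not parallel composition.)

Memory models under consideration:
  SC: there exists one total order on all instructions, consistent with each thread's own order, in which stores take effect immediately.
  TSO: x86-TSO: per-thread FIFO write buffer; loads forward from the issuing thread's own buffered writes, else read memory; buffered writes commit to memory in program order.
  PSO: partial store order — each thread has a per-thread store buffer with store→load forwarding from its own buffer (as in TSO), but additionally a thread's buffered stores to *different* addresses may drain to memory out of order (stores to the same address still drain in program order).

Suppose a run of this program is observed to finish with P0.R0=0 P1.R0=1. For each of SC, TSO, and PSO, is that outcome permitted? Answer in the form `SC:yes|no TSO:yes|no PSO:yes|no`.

SC:yes TSO:yes PSO:yes

outcome vector order: (P0.R0,P1.R0)
[SC] allowed = {<0 1>; <0 2>; <2 1>; <2 2>}
[TSO] allowed = {<0 1>; <0 2>; <2 1>; <2 2>}
[PSO] allowed = {<0 1>; <0 2>; <2 1>; <2 2>}
target <0 1> ∈ {SC,TSO,PSO}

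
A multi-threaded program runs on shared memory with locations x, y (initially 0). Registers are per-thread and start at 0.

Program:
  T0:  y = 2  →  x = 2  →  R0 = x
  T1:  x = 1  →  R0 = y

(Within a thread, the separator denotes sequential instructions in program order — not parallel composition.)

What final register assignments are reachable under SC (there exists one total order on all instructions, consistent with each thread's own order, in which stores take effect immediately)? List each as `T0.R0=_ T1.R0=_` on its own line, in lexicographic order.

T0.R0=1 T1.R0=2
T0.R0=2 T1.R0=0
T0.R0=2 T1.R0=2

outcome vector order: (T0.R0,T1.R0)
|SC outcomes| = 3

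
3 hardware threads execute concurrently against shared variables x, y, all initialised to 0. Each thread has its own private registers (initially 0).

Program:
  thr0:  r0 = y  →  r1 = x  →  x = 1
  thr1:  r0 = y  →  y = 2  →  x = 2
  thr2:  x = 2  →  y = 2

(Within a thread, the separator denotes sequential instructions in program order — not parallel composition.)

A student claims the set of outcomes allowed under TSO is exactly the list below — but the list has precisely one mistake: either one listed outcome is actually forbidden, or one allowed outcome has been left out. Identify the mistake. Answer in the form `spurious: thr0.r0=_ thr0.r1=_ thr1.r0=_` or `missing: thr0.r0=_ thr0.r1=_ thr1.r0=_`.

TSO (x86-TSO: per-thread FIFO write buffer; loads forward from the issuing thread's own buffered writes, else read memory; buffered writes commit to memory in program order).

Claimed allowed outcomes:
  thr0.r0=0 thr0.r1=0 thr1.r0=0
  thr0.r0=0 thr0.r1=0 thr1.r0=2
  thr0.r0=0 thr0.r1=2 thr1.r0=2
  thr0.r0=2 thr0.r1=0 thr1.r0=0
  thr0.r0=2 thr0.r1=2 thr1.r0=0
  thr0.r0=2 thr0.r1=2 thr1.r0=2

missing: thr0.r0=0 thr0.r1=2 thr1.r0=0

outcome vector order: (thr0.r0,thr0.r1,thr1.r0)
[TSO] allowed = {000, 002, 020, 022, 200, 220, 222}
TSO∖claimed = {020}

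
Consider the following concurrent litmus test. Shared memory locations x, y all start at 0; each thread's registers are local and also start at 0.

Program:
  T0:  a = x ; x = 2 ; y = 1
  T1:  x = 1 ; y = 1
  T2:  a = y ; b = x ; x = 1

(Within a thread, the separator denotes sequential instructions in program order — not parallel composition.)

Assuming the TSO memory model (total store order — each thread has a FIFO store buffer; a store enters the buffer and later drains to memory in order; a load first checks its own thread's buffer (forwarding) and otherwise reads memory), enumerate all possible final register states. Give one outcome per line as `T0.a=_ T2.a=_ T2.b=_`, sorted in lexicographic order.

T0.a=0 T2.a=0 T2.b=0
T0.a=0 T2.a=0 T2.b=1
T0.a=0 T2.a=0 T2.b=2
T0.a=0 T2.a=1 T2.b=1
T0.a=0 T2.a=1 T2.b=2
T0.a=1 T2.a=0 T2.b=0
T0.a=1 T2.a=0 T2.b=1
T0.a=1 T2.a=0 T2.b=2
T0.a=1 T2.a=1 T2.b=1
T0.a=1 T2.a=1 T2.b=2

outcome vector order: (T0.a,T2.a,T2.b)
|TSO outcomes| = 10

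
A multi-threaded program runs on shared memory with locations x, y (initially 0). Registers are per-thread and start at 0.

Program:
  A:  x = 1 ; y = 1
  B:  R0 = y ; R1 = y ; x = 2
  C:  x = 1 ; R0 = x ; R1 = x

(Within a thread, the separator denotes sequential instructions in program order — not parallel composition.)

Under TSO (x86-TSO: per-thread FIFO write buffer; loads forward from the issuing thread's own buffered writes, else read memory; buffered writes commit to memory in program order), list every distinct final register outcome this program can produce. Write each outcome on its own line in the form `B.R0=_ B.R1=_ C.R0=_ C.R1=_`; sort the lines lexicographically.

B.R0=0 B.R1=0 C.R0=1 C.R1=1
B.R0=0 B.R1=0 C.R0=1 C.R1=2
B.R0=0 B.R1=0 C.R0=2 C.R1=1
B.R0=0 B.R1=0 C.R0=2 C.R1=2
B.R0=0 B.R1=1 C.R0=1 C.R1=1
B.R0=0 B.R1=1 C.R0=1 C.R1=2
B.R0=0 B.R1=1 C.R0=2 C.R1=2
B.R0=1 B.R1=1 C.R0=1 C.R1=1
B.R0=1 B.R1=1 C.R0=1 C.R1=2
B.R0=1 B.R1=1 C.R0=2 C.R1=2

outcome vector order: (B.R0,B.R1,C.R0,C.R1)
|TSO outcomes| = 10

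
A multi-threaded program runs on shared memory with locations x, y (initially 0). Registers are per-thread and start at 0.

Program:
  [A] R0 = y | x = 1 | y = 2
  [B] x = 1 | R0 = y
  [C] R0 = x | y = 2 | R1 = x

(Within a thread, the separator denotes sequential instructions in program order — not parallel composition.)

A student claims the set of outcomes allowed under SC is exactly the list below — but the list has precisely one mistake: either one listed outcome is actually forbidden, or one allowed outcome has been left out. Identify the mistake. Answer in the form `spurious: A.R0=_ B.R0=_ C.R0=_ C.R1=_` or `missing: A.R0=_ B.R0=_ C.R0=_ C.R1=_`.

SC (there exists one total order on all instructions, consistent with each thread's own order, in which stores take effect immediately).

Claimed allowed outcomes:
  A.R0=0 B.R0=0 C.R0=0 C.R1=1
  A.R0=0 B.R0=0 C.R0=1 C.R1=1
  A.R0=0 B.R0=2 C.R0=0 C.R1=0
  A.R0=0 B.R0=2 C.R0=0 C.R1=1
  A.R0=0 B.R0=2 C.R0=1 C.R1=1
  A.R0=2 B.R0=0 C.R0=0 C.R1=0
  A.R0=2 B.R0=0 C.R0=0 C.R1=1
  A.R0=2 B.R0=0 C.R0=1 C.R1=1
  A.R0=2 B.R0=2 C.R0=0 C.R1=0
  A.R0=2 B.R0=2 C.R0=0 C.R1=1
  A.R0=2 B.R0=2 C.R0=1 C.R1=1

outcome vector order: (A.R0,B.R0,C.R0,C.R1)
[SC] allowed = {0/0/0/1 0/0/1/1 0/2/0/0 0/2/0/1 0/2/1/1 2/0/0/1 2/0/1/1 2/2/0/0 2/2/0/1 2/2/1/1}
claimed∖SC = {2/0/0/0}

spurious: A.R0=2 B.R0=0 C.R0=0 C.R1=0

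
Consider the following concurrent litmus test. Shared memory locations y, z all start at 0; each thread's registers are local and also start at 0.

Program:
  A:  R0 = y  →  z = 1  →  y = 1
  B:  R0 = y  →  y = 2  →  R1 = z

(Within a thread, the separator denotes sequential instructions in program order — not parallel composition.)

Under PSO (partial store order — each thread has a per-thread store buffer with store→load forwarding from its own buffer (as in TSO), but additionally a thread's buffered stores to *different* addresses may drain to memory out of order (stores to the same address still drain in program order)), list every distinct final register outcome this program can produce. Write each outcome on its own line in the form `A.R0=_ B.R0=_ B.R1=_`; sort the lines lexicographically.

outcome vector order: (A.R0,B.R0,B.R1)
|PSO outcomes| = 6

A.R0=0 B.R0=0 B.R1=0
A.R0=0 B.R0=0 B.R1=1
A.R0=0 B.R0=1 B.R1=0
A.R0=0 B.R0=1 B.R1=1
A.R0=2 B.R0=0 B.R1=0
A.R0=2 B.R0=0 B.R1=1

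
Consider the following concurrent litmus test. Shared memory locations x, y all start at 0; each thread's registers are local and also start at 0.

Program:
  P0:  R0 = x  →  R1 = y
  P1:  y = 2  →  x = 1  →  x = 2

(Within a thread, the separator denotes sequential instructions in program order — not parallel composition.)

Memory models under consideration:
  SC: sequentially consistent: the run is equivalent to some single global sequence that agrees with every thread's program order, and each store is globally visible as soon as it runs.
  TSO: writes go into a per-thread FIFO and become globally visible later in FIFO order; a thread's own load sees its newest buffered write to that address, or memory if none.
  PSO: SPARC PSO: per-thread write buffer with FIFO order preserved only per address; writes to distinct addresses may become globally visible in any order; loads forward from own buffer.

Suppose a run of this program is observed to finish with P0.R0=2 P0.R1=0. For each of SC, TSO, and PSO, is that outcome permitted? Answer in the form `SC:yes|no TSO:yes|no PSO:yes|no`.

SC:no TSO:no PSO:yes

outcome vector order: (P0.R0,P0.R1)
under SC → 0/0; 0/2; 1/2; 2/2
under TSO → 0/0; 0/2; 1/2; 2/2
under PSO → 0/0; 0/2; 1/0; 1/2; 2/0; 2/2
target 2/0 ∈ {PSO}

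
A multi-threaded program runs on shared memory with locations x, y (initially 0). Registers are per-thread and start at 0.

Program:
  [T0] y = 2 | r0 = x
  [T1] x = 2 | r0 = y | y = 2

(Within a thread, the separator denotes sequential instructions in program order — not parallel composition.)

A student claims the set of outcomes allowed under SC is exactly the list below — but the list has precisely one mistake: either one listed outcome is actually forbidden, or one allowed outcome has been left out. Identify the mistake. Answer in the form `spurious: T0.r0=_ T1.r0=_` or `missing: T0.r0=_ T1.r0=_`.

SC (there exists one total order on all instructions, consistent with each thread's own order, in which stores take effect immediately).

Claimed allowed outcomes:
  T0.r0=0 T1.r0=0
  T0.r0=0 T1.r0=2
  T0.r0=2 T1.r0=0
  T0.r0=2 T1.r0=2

spurious: T0.r0=0 T1.r0=0

outcome vector order: (T0.r0,T1.r0)
SC (3): 0/2; 2/0; 2/2
claimed∖SC = {0/0}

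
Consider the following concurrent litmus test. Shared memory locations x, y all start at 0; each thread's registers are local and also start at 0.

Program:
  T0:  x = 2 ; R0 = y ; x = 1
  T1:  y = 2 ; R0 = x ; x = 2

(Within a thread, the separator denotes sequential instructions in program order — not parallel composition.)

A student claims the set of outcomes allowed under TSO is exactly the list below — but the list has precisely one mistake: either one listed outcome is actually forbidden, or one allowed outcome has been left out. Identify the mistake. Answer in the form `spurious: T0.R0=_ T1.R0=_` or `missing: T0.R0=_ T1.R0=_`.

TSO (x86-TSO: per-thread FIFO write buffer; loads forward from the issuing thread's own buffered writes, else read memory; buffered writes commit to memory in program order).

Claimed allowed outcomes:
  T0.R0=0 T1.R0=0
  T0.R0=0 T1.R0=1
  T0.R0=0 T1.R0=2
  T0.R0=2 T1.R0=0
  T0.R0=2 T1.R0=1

outcome vector order: (T0.R0,T1.R0)
TSO: 6 outcomes — {<0 0>, <0 1>, <0 2>, <2 0>, <2 1>, <2 2>}
TSO∖claimed = {<2 2>}

missing: T0.R0=2 T1.R0=2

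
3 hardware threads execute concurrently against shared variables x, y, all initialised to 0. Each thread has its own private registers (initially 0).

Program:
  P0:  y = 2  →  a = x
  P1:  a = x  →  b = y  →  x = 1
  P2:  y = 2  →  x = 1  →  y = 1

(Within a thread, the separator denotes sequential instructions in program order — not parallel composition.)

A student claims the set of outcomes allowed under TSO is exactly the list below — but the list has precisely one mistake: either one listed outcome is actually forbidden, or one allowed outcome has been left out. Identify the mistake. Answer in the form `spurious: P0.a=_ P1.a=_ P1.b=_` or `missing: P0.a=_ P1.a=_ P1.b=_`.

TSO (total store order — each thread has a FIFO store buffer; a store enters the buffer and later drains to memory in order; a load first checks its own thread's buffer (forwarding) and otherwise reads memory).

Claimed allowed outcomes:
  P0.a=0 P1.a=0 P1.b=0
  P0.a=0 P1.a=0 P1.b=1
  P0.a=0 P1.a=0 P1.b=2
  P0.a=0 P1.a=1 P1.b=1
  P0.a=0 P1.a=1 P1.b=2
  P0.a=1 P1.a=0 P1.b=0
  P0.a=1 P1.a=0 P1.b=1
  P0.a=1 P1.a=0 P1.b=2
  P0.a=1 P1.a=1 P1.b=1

missing: P0.a=1 P1.a=1 P1.b=2

outcome vector order: (P0.a,P1.a,P1.b)
[TSO] allowed = {<0 0 0> <0 0 1> <0 0 2> <0 1 1> <0 1 2> <1 0 0> <1 0 1> <1 0 2> <1 1 1> <1 1 2>}
TSO∖claimed = {<1 1 2>}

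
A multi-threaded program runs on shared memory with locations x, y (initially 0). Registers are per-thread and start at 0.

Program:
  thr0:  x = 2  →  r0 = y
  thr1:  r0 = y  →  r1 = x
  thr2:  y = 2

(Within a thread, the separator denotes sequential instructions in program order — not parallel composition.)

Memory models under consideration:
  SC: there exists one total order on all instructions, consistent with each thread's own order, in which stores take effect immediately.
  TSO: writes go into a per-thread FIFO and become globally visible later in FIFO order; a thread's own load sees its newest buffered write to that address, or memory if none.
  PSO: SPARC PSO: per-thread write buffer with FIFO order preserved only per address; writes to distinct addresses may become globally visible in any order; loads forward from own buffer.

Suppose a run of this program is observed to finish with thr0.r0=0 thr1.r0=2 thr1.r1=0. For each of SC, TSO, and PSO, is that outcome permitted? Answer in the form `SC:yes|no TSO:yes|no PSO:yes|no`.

SC:no TSO:yes PSO:yes

outcome vector order: (thr0.r0,thr1.r0,thr1.r1)
under SC → <0 0 0> <0 0 2> <0 2 2> <2 0 0> <2 0 2> <2 2 0> <2 2 2>
under TSO → <0 0 0> <0 0 2> <0 2 0> <0 2 2> <2 0 0> <2 0 2> <2 2 0> <2 2 2>
under PSO → <0 0 0> <0 0 2> <0 2 0> <0 2 2> <2 0 0> <2 0 2> <2 2 0> <2 2 2>
target <0 2 0> ∈ {TSO,PSO}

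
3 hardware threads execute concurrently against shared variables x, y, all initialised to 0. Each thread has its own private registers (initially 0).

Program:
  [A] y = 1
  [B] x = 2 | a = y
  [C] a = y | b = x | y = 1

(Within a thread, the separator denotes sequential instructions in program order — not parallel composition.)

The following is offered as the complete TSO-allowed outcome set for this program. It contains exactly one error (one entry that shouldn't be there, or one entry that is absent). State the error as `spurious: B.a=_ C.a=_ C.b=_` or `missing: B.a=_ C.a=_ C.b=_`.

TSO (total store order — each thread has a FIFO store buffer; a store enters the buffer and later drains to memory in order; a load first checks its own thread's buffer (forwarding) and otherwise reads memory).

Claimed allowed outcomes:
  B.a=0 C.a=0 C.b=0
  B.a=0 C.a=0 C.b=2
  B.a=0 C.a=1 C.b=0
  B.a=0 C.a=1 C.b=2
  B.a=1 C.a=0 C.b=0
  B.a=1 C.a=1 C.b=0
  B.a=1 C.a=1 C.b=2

missing: B.a=1 C.a=0 C.b=2

outcome vector order: (B.a,C.a,C.b)
under TSO → 0/0/0; 0/0/2; 0/1/0; 0/1/2; 1/0/0; 1/0/2; 1/1/0; 1/1/2
TSO∖claimed = {1/0/2}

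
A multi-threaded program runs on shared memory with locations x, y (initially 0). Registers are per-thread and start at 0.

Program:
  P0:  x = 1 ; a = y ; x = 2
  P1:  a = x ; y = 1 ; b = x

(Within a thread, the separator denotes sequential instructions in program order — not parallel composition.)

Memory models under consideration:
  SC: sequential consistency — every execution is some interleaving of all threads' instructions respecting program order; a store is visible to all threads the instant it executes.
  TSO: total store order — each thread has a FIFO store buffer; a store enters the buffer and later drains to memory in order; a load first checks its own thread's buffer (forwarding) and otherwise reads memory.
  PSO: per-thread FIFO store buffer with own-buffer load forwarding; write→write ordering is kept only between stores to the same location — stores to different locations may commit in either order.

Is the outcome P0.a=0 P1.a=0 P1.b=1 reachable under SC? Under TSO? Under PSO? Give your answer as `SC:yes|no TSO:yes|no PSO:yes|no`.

SC:yes TSO:yes PSO:yes

outcome vector order: (P0.a,P1.a,P1.b)
SC (10): 001, 002, 011, 012, 022, 100, 101, 102, 111, 112
TSO (11): 000, 001, 002, 011, 012, 022, 100, 101, 102, 111, 112
PSO (11): 000, 001, 002, 011, 012, 022, 100, 101, 102, 111, 112
target 001 ∈ {SC,TSO,PSO}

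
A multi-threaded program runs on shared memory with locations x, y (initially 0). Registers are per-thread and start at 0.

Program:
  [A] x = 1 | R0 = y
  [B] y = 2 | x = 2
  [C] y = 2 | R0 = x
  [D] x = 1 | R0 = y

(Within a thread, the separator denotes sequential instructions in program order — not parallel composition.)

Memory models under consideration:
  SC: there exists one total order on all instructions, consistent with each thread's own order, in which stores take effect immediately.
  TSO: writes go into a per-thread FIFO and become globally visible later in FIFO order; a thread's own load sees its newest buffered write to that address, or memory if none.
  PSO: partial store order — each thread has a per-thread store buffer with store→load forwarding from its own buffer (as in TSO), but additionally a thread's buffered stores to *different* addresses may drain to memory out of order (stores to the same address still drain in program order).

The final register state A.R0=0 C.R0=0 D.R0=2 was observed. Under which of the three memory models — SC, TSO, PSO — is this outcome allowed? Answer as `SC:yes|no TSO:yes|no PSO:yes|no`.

SC:no TSO:yes PSO:yes

outcome vector order: (A.R0,C.R0,D.R0)
SC (9): (0,1,0); (0,1,2); (0,2,0); (0,2,2); (2,0,2); (2,1,0); (2,1,2); (2,2,0); (2,2,2)
TSO (12): (0,0,0); (0,0,2); (0,1,0); (0,1,2); (0,2,0); (0,2,2); (2,0,0); (2,0,2); (2,1,0); (2,1,2); (2,2,0); (2,2,2)
PSO (12): (0,0,0); (0,0,2); (0,1,0); (0,1,2); (0,2,0); (0,2,2); (2,0,0); (2,0,2); (2,1,0); (2,1,2); (2,2,0); (2,2,2)
target (0,0,2) ∈ {TSO,PSO}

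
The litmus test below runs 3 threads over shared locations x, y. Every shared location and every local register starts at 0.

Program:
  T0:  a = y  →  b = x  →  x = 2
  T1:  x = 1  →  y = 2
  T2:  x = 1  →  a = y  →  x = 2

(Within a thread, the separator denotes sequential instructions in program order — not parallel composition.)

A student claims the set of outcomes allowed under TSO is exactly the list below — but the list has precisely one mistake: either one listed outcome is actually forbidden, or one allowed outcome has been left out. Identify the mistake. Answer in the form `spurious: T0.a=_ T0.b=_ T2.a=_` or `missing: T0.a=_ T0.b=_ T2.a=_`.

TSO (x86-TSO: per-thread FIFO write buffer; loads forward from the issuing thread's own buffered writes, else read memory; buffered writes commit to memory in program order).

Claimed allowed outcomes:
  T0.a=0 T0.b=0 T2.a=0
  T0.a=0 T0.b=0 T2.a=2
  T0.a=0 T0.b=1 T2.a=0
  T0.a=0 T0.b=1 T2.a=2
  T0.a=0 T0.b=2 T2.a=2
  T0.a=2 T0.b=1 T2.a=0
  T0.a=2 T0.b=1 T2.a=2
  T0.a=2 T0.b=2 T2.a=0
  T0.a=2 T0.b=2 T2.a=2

outcome vector order: (T0.a,T0.b,T2.a)
[TSO] allowed = {(0,0,0) (0,0,2) (0,1,0) (0,1,2) (0,2,0) (0,2,2) (2,1,0) (2,1,2) (2,2,0) (2,2,2)}
TSO∖claimed = {(0,2,0)}

missing: T0.a=0 T0.b=2 T2.a=0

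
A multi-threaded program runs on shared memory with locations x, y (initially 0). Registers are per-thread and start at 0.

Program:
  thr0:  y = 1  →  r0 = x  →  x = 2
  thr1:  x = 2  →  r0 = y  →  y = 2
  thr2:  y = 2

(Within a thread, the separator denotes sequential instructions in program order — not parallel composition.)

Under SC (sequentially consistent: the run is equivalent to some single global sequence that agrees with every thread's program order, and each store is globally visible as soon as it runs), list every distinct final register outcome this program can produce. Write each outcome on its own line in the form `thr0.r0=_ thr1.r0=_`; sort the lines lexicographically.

thr0.r0=0 thr1.r0=1
thr0.r0=0 thr1.r0=2
thr0.r0=2 thr1.r0=0
thr0.r0=2 thr1.r0=1
thr0.r0=2 thr1.r0=2

outcome vector order: (thr0.r0,thr1.r0)
|SC outcomes| = 5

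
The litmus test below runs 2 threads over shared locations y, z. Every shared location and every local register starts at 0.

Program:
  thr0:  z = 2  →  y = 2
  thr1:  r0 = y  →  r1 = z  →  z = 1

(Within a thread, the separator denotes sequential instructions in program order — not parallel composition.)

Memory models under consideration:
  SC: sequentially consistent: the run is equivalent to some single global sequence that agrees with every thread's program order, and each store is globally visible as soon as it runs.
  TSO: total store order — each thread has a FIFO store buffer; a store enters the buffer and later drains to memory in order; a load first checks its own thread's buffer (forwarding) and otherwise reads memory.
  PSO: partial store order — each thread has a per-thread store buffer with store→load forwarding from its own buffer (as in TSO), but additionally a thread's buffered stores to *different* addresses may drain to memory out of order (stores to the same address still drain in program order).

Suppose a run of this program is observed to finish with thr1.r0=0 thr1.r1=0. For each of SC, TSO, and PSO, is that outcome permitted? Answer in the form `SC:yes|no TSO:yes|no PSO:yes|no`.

outcome vector order: (thr1.r0,thr1.r1)
SC: 3 outcomes — {00; 02; 22}
TSO: 3 outcomes — {00; 02; 22}
PSO: 4 outcomes — {00; 02; 20; 22}
target 00 ∈ {SC,TSO,PSO}

SC:yes TSO:yes PSO:yes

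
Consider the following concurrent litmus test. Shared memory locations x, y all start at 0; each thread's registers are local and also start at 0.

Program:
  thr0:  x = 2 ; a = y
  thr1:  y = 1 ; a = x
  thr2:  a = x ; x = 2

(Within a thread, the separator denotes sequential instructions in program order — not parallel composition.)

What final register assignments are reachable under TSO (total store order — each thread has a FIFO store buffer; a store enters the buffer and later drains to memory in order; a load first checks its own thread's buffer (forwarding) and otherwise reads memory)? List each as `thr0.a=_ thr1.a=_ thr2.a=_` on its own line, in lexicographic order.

outcome vector order: (thr0.a,thr1.a,thr2.a)
|TSO outcomes| = 8

thr0.a=0 thr1.a=0 thr2.a=0
thr0.a=0 thr1.a=0 thr2.a=2
thr0.a=0 thr1.a=2 thr2.a=0
thr0.a=0 thr1.a=2 thr2.a=2
thr0.a=1 thr1.a=0 thr2.a=0
thr0.a=1 thr1.a=0 thr2.a=2
thr0.a=1 thr1.a=2 thr2.a=0
thr0.a=1 thr1.a=2 thr2.a=2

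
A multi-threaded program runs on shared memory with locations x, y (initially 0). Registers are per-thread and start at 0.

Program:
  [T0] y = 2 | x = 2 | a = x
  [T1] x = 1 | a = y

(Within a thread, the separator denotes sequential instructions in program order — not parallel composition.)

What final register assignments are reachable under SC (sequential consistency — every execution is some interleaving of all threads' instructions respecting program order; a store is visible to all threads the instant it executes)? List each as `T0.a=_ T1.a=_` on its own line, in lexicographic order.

T0.a=1 T1.a=2
T0.a=2 T1.a=0
T0.a=2 T1.a=2

outcome vector order: (T0.a,T1.a)
|SC outcomes| = 3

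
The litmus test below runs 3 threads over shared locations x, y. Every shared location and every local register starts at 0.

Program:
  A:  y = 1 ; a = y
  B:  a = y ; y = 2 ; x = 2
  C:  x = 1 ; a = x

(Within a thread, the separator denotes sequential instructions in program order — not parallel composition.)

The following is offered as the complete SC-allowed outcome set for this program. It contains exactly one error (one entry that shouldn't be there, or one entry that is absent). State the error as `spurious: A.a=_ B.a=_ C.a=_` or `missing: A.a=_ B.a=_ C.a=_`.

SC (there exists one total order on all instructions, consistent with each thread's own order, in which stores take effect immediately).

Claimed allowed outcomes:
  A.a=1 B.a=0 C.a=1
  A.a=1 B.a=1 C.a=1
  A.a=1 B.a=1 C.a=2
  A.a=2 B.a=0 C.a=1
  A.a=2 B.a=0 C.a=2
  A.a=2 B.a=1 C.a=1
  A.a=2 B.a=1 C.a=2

outcome vector order: (A.a,B.a,C.a)
[SC] allowed = {101; 102; 111; 112; 201; 202; 211; 212}
SC∖claimed = {102}

missing: A.a=1 B.a=0 C.a=2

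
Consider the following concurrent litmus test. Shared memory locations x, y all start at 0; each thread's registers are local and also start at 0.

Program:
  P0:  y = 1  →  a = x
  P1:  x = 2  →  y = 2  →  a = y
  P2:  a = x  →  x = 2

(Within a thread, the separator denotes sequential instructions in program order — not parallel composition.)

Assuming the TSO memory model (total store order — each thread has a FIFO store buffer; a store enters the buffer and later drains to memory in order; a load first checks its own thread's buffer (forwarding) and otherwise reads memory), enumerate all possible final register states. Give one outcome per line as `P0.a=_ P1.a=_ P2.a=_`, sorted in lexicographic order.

outcome vector order: (P0.a,P1.a,P2.a)
|TSO outcomes| = 8

P0.a=0 P1.a=1 P2.a=0
P0.a=0 P1.a=1 P2.a=2
P0.a=0 P1.a=2 P2.a=0
P0.a=0 P1.a=2 P2.a=2
P0.a=2 P1.a=1 P2.a=0
P0.a=2 P1.a=1 P2.a=2
P0.a=2 P1.a=2 P2.a=0
P0.a=2 P1.a=2 P2.a=2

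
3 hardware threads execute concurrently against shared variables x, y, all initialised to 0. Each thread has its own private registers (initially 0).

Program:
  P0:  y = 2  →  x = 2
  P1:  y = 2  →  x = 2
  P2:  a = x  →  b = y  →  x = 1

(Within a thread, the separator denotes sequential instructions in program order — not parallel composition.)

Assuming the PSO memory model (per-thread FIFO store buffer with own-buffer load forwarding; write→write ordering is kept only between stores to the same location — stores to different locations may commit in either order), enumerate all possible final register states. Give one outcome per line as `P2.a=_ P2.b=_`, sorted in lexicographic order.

outcome vector order: (P2.a,P2.b)
|PSO outcomes| = 4

P2.a=0 P2.b=0
P2.a=0 P2.b=2
P2.a=2 P2.b=0
P2.a=2 P2.b=2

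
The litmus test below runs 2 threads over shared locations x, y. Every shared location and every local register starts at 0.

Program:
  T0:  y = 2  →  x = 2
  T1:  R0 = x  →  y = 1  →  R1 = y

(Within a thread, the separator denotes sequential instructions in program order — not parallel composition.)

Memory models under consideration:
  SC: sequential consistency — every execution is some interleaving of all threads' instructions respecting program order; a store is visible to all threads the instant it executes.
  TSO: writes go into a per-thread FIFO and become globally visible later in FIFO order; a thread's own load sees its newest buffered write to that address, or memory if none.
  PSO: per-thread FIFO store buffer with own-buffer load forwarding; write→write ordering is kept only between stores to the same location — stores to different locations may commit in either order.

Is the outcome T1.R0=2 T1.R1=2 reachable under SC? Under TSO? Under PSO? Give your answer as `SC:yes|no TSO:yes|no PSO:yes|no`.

SC:no TSO:no PSO:yes

outcome vector order: (T1.R0,T1.R1)
SC: 3 outcomes — {<0 1>; <0 2>; <2 1>}
TSO: 3 outcomes — {<0 1>; <0 2>; <2 1>}
PSO: 4 outcomes — {<0 1>; <0 2>; <2 1>; <2 2>}
target <2 2> ∈ {PSO}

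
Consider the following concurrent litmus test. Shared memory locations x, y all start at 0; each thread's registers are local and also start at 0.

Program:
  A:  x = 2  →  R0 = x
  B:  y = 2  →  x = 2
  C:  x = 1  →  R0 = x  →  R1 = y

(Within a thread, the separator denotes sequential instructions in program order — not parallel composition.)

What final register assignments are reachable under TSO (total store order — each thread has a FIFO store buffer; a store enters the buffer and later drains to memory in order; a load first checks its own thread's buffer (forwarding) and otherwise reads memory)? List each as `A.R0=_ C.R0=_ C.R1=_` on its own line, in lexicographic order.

outcome vector order: (A.R0,C.R0,C.R1)
|TSO outcomes| = 7

A.R0=1 C.R0=1 C.R1=0
A.R0=1 C.R0=1 C.R1=2
A.R0=1 C.R0=2 C.R1=2
A.R0=2 C.R0=1 C.R1=0
A.R0=2 C.R0=1 C.R1=2
A.R0=2 C.R0=2 C.R1=0
A.R0=2 C.R0=2 C.R1=2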